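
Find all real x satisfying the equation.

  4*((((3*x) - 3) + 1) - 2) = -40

Step 1. [4*((((3*x) - 3) + 1) - 2) = -40] LHS = 4·(…); ÷4 both sides ⇒ div: (((3*x) - 3) + 1) - 2 = -10.
Step 2. [(((3*x) - 3) + 1) - 2 = -10] -2 is outermost — add 2 both sides ⇒ sub: ((3*x) - 3) + 1 = -8.
Step 3. [((3*x) - 3) + 1 = -8] +1 is outermost — subtract 1 both sides ⇒ sub: (3*x) - 3 = -9.
Step 4. [(3*x) - 3 = -9] peel the -3: add 3 from each side. So sub: 3*x = -6.
Step 5. [3*x = -6] leading coefficient 3: divide by 3 ⇒ div: x = -2.

Answer: x ∈ {-2}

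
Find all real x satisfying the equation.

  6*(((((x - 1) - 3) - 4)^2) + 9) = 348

Step 1. [6*(((((x - 1) - 3) - 4)^2) + 9) = 348] 6·(inner) — divide through by 6. So div: ((((x - 1) - 3) - 4)^2) + 9 = 58.
Step 2. [((((x - 1) - 3) - 4)^2) + 9 = 58] peel the +9: subtract 9 from each side ⇒ sub: (((x - 1) - 3) - 4)^2 = 49.
Step 3. [(((x - 1) - 3) - 4)^2 = 49] √ both sides: 49 ≥ 0 gives two branches ⇒ sqrt: ((x - 1) - 3) - 4 = 7 or -7.
Step 4. [((x - 1) - 3) - 4 = 7 or -7] the outer -4 inverts by adding 4. So sub: (x - 1) - 3 = 11 or -3.
Step 5. [(x - 1) - 3 = 11 or -3] the outer -3 inverts by adding 3 ⇒ sub: x - 1 = 14 or 0.
Step 6. [x - 1 = 14 or 0] peel the -1: add 1 from each side, so sub: x = 15 or 1.

Answer: x ∈ {1, 15}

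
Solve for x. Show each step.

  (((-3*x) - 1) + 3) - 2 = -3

Step 1. [(((-3*x) - 1) + 3) - 2 = -3] -2 is outermost — add 2 both sides. So sub: ((-3*x) - 1) + 3 = -1.
Step 2. [((-3*x) - 1) + 3 = -1] 3 comes off first (subtract 3). So sub: (-3*x) - 1 = -4.
Step 3. [(-3*x) - 1 = -4] -1 is outermost — add 1 both sides, so sub: -3*x = -3.
Step 4. [-3*x = -3] LHS = -3·(…); ÷-3 both sides, so div: x = 1.

Answer: x ∈ {1}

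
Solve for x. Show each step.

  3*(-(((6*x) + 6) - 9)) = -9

Step 1. [3*(-(((6*x) + 6) - 9)) = -9] 3 out front; divide by 3, so div: -(((6*x) + 6) - 9) = -3.
Step 2. [-(((6*x) + 6) - 9) = -3] leading − — multiply by −1, so neg: ((6*x) + 6) - 9 = 3.
Step 3. [((6*x) + 6) - 9 = 3] 9 comes off first (add 9) ⇒ sub: (6*x) + 6 = 12.
Step 4. [(6*x) + 6 = 12] 6 | LHS and 6 | 12: pull 6 out ⇒ factor: x + 1 = 2.
Step 5. [x + 1 = 2] subtract 1: x sits inside (… + 1) ⇒ sub: x = 1.

Answer: x ∈ {1}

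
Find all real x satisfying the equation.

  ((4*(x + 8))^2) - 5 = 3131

Step 1. [((4*(x + 8))^2) - 5 = 3131] -5 is outermost — add 5 both sides, so sub: (4*(x + 8))^2 = 3136.
Step 2. [(4*(x + 8))^2 = 3136] 3136 ≥ 0, LHS is (·)² — take ±√. So sqrt: 4*(x + 8) = 56 or -56.
Step 3. [4*(x + 8) = 56 or -56] 4 out front; divide by 4 ⇒ div: x + 8 = 14 or -14.
Step 4. [x + 8 = 14 or -14] subtract 8: x sits inside (… + 8), so sub: x = 6 or -22.

Answer: x ∈ {-22, 6}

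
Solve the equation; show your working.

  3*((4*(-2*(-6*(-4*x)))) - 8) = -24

Step 1. [3*((4*(-2*(-6*(-4*x)))) - 8) = -24] divide by the outer 3 ⇒ div: (4*(-2*(-6*(-4*x)))) - 8 = -8.
Step 2. [(4*(-2*(-6*(-4*x)))) - 8 = -8] the outer -8 inverts by adding 8, so sub: 4*(-2*(-6*(-4*x))) = 0.
Step 3. [4*(-2*(-6*(-4*x))) = 0] 4 out front; divide by 4, so div: -2*(-6*(-4*x)) = 0.
Step 4. [-2*(-6*(-4*x)) = 0] -2 out front; divide by -2 ⇒ div: -6*(-4*x) = 0.
Step 5. [-6*(-4*x) = 0] leading coefficient -6: divide by -6. So div: -4*x = 0.
Step 6. [-4*x = 0] -4 out front; divide by -4. So div: x = 0.

Answer: x ∈ {0}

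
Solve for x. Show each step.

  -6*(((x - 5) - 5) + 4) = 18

Step 1. [-6*(((x - 5) - 5) + 4) = 18] -6 out front; divide by -6. So div: ((x - 5) - 5) + 4 = -3.
Step 2. [((x - 5) - 5) + 4 = -3] subtract 4: x sits inside (… + 4) ⇒ sub: (x - 5) - 5 = -7.
Step 3. [(x - 5) - 5 = -7] add 5: x sits inside (… - 5) ⇒ sub: x - 5 = -2.
Step 4. [x - 5 = -2] 5 comes off first (add 5). So sub: x = 3.

Answer: x ∈ {3}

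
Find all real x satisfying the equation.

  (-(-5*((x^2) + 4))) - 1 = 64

Step 1. [(-(-5*((x^2) + 4))) - 1 = 64] 1 comes off first (add 1). So sub: -(-5*((x^2) + 4)) = 65.
Step 2. [-(-5*((x^2) + 4)) = 65] LHS negated; negate both sides, so neg: -5*((x^2) + 4) = -65.
Step 3. [-5*((x^2) + 4) = -65] LHS = -5·(…); ÷-5 both sides. So div: (x^2) + 4 = 13.
Step 4. [(x^2) + 4 = 13] the outer +4 inverts by subtracting 4, so sub: x^2 = 9.
Step 5. [x^2 = 9] LHS squared, RHS 9 ≥ 0: apply √ (±), so sqrt: x = 3 or -3.

Answer: x ∈ {-3, 3}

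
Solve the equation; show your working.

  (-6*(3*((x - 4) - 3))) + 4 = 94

Step 1. [(-6*(3*((x - 4) - 3))) + 4 = 94] subtract 4: x sits inside (… + 4) ⇒ sub: -6*(3*((x - 4) - 3)) = 90.
Step 2. [-6*(3*((x - 4) - 3)) = 90] divide by the outer -6. So div: 3*((x - 4) - 3) = -15.
Step 3. [3*((x - 4) - 3) = -15] 3·(inner) — divide through by 3. So div: (x - 4) - 3 = -5.
Step 4. [(x - 4) - 3 = -5] add 3: x sits inside (… - 3). So sub: x - 4 = -2.
Step 5. [x - 4 = -2] peel the -4: add 4 from each side ⇒ sub: x = 2.

Answer: x ∈ {2}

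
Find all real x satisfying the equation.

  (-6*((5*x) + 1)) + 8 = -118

Step 1. [(-6*((5*x) + 1)) + 8 = -118] +8 is outermost — subtract 8 both sides ⇒ sub: -6*((5*x) + 1) = -126.
Step 2. [-6*((5*x) + 1) = -126] LHS = -6·(…); ÷-6 both sides. So div: (5*x) + 1 = 21.
Step 3. [(5*x) + 1 = 21] 1 comes off first (subtract 1), so sub: 5*x = 20.
Step 4. [5*x = 20] LHS = 5·(…); ÷5 both sides, so div: x = 4.

Answer: x ∈ {4}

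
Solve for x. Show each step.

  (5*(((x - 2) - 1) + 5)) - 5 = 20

Step 1. [(5*(((x - 2) - 1) + 5)) - 5 = 20] -5 is outermost — add 5 both sides ⇒ sub: 5*(((x - 2) - 1) + 5) = 25.
Step 2. [5*(((x - 2) - 1) + 5) = 25] 5·(inner) — divide through by 5 ⇒ div: ((x - 2) - 1) + 5 = 5.
Step 3. [((x - 2) - 1) + 5 = 5] subtract 5: x sits inside (… + 5), so sub: (x - 2) - 1 = 0.
Step 4. [(x - 2) - 1 = 0] -1 is outermost — add 1 both sides ⇒ sub: x - 2 = 1.
Step 5. [x - 2 = 1] the outer -2 inverts by adding 2, so sub: x = 3.

Answer: x ∈ {3}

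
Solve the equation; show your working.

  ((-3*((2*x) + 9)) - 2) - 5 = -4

Step 1. [((-3*((2*x) + 9)) - 2) - 5 = -4] peel the -5: add 5 from each side ⇒ sub: (-3*((2*x) + 9)) - 2 = 1.
Step 2. [(-3*((2*x) + 9)) - 2 = 1] -2 is outermost — add 2 both sides, so sub: -3*((2*x) + 9) = 3.
Step 3. [-3*((2*x) + 9) = 3] divide by the outer -3, so div: (2*x) + 9 = -1.
Step 4. [(2*x) + 9 = -1] 9 comes off first (subtract 9), so sub: 2*x = -10.
Step 5. [2*x = -10] 2·(inner) — divide through by 2. So div: x = -5.

Answer: x ∈ {-5}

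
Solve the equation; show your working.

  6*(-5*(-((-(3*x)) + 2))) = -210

Step 1. [6*(-5*(-((-(3*x)) + 2))) = -210] LHS = 6·(…); ÷6 both sides ⇒ div: -5*(-((-(3*x)) + 2)) = -35.
Step 2. [-5*(-((-(3*x)) + 2)) = -35] divide by the outer -5, so div: -((-(3*x)) + 2) = 7.
Step 3. [-((-(3*x)) + 2) = 7] leading − — multiply by −1, so neg: (-(3*x)) + 2 = -7.
Step 4. [(-(3*x)) + 2 = -7] subtract 2: x sits inside (… + 2) ⇒ sub: -(3*x) = -9.
Step 5. [-(3*x) = -9] LHS negated; negate both sides, so neg: 3*x = 9.
Step 6. [3*x = 9] leading coefficient 3: divide by 3 ⇒ div: x = 3.

Answer: x ∈ {3}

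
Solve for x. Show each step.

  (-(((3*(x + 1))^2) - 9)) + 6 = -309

Step 1. [(-(((3*(x + 1))^2) - 9)) + 6 = -309] subtract 6: x sits inside (… + 6) ⇒ sub: -(((3*(x + 1))^2) - 9) = -315.
Step 2. [-(((3*(x + 1))^2) - 9) = -315] flip signs both sides. So neg: ((3*(x + 1))^2) - 9 = 315.
Step 3. [((3*(x + 1))^2) - 9 = 315] add 9: x sits inside (… - 9) ⇒ sub: (3*(x + 1))^2 = 324.
Step 4. [(3*(x + 1))^2 = 324] 324 ≥ 0, LHS is (·)² — take ±√, so sqrt: 3*(x + 1) = 18 or -18.
Step 5. [3*(x + 1) = 18 or -18] divide by the outer 3 ⇒ div: x + 1 = 6 or -6.
Step 6. [x + 1 = 6 or -6] peel the +1: subtract 1 from each side, so sub: x = 5 or -7.

Answer: x ∈ {-7, 5}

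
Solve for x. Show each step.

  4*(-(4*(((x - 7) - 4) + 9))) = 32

Step 1. [4*(-(4*(((x - 7) - 4) + 9))) = 32] divide by the outer 4 ⇒ div: -(4*(((x - 7) - 4) + 9)) = 8.
Step 2. [-(4*(((x - 7) - 4) + 9)) = 8] flip signs both sides. So neg: 4*(((x - 7) - 4) + 9) = -8.
Step 3. [4*(((x - 7) - 4) + 9) = -8] 4·(inner) — divide through by 4. So div: ((x - 7) - 4) + 9 = -2.
Step 4. [((x - 7) - 4) + 9 = -2] subtract 9: x sits inside (… + 9). So sub: (x - 7) - 4 = -11.
Step 5. [(x - 7) - 4 = -11] add 4: x sits inside (… - 4). So sub: x - 7 = -7.
Step 6. [x - 7 = -7] add 7: x sits inside (… - 7) ⇒ sub: x = 0.

Answer: x ∈ {0}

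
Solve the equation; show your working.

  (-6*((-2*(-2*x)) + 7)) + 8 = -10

Step 1. [(-6*((-2*(-2*x)) + 7)) + 8 = -10] 8 comes off first (subtract 8), so sub: -6*((-2*(-2*x)) + 7) = -18.
Step 2. [-6*((-2*(-2*x)) + 7) = -18] LHS = -6·(…); ÷-6 both sides, so div: (-2*(-2*x)) + 7 = 3.
Step 3. [(-2*(-2*x)) + 7 = 3] +7 is outermost — subtract 7 both sides. So sub: -2*(-2*x) = -4.
Step 4. [-2*(-2*x) = -4] divide by the outer -2. So div: -2*x = 2.
Step 5. [-2*x = 2] -2·(inner) — divide through by -2. So div: x = -1.

Answer: x ∈ {-1}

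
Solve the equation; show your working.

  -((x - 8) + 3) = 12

Step 1. [-((x - 8) + 3) = 12] LHS negated; negate both sides ⇒ neg: (x - 8) + 3 = -12.
Step 2. [(x - 8) + 3 = -12] peel the +3: subtract 3 from each side ⇒ sub: x - 8 = -15.
Step 3. [x - 8 = -15] 8 comes off first (add 8), so sub: x = -7.

Answer: x ∈ {-7}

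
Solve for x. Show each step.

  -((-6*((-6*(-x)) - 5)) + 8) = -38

Step 1. [-((-6*((-6*(-x)) - 5)) + 8) = -38] leading − — multiply by −1. So neg: (-6*((-6*(-x)) - 5)) + 8 = 38.
Step 2. [(-6*((-6*(-x)) - 5)) + 8 = 38] subtract 8: x sits inside (… + 8) ⇒ sub: -6*((-6*(-x)) - 5) = 30.
Step 3. [-6*((-6*(-x)) - 5) = 30] -6·(inner) — divide through by -6 ⇒ div: (-6*(-x)) - 5 = -5.
Step 4. [(-6*(-x)) - 5 = -5] peel the -5: add 5 from each side, so sub: -6*(-x) = 0.
Step 5. [-6*(-x) = 0] LHS = -6·(…); ÷-6 both sides ⇒ div: -x = 0.
Step 6. [-x = 0] leading − — multiply by −1, so neg: x = 0.

Answer: x ∈ {0}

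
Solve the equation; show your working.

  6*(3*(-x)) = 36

Step 1. [6*(3*(-x)) = 36] 6 out front; divide by 6, so div: 3*(-x) = 6.
Step 2. [3*(-x) = 6] leading coefficient 3: divide by 3 ⇒ div: -x = 2.
Step 3. [-x = 2] LHS negated; negate both sides. So neg: x = -2.

Answer: x ∈ {-2}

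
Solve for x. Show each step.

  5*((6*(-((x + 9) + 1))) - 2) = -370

Step 1. [5*((6*(-((x + 9) + 1))) - 2) = -370] 5 out front; divide by 5. So div: (6*(-((x + 9) + 1))) - 2 = -74.
Step 2. [(6*(-((x + 9) + 1))) - 2 = -74] the outer -2 inverts by adding 2. So sub: 6*(-((x + 9) + 1)) = -72.
Step 3. [6*(-((x + 9) + 1)) = -72] 6·(inner) — divide through by 6, so div: -((x + 9) + 1) = -12.
Step 4. [-((x + 9) + 1) = -12] LHS negated; negate both sides, so neg: (x + 9) + 1 = 12.
Step 5. [(x + 9) + 1 = 12] 1 comes off first (subtract 1), so sub: x + 9 = 11.
Step 6. [x + 9 = 11] peel the +9: subtract 9 from each side. So sub: x = 2.

Answer: x ∈ {2}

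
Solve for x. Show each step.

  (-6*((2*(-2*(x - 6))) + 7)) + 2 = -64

Step 1. [(-6*((2*(-2*(x - 6))) + 7)) + 2 = -64] peel the +2: subtract 2 from each side. So sub: -6*((2*(-2*(x - 6))) + 7) = -66.
Step 2. [-6*((2*(-2*(x - 6))) + 7) = -66] divide by the outer -6, so div: (2*(-2*(x - 6))) + 7 = 11.
Step 3. [(2*(-2*(x - 6))) + 7 = 11] +7 is outermost — subtract 7 both sides ⇒ sub: 2*(-2*(x - 6)) = 4.
Step 4. [2*(-2*(x - 6)) = 4] leading coefficient 2: divide by 2. So div: -2*(x - 6) = 2.
Step 5. [-2*(x - 6) = 2] -2 out front; divide by -2 ⇒ div: x - 6 = -1.
Step 6. [x - 6 = -1] -6 is outermost — add 6 both sides ⇒ sub: x = 5.

Answer: x ∈ {5}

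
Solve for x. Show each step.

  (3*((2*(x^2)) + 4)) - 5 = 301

Step 1. [(3*((2*(x^2)) + 4)) - 5 = 301] 5 comes off first (add 5). So sub: 3*((2*(x^2)) + 4) = 306.
Step 2. [3*((2*(x^2)) + 4) = 306] LHS = 3·(…); ÷3 both sides ⇒ div: (2*(x^2)) + 4 = 102.
Step 3. [(2*(x^2)) + 4 = 102] 2 | LHS and 2 | 102: pull 2 out, so factor: (x^2) + 2 = 51.
Step 4. [(x^2) + 2 = 51] the outer +2 inverts by subtracting 2 ⇒ sub: x^2 = 49.
Step 5. [x^2 = 49] LHS squared, RHS 49 ≥ 0: apply √ (±). So sqrt: x = 7 or -7.

Answer: x ∈ {-7, 7}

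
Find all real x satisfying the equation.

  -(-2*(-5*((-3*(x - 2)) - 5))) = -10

Step 1. [-(-2*(-5*((-3*(x - 2)) - 5))) = -10] leading − — multiply by −1, so neg: -2*(-5*((-3*(x - 2)) - 5)) = 10.
Step 2. [-2*(-5*((-3*(x - 2)) - 5)) = 10] LHS = -2·(…); ÷-2 both sides. So div: -5*((-3*(x - 2)) - 5) = -5.
Step 3. [-5*((-3*(x - 2)) - 5) = -5] leading coefficient -5: divide by -5. So div: (-3*(x - 2)) - 5 = 1.
Step 4. [(-3*(x - 2)) - 5 = 1] peel the -5: add 5 from each side. So sub: -3*(x - 2) = 6.
Step 5. [-3*(x - 2) = 6] -3 out front; divide by -3 ⇒ div: x - 2 = -2.
Step 6. [x - 2 = -2] peel the -2: add 2 from each side, so sub: x = 0.

Answer: x ∈ {0}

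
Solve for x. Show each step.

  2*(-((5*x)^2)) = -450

Step 1. [2*(-((5*x)^2)) = -450] leading coefficient 2: divide by 2, so div: -((5*x)^2) = -225.
Step 2. [-((5*x)^2) = -225] flip signs both sides ⇒ neg: (5*x)^2 = 225.
Step 3. [(5*x)^2 = 225] LHS squared, RHS 225 ≥ 0: apply √ (±). So sqrt: 5*x = 15 or -15.
Step 4. [5*x = 15 or -15] divide by the outer 5 ⇒ div: x = 3 or -3.

Answer: x ∈ {-3, 3}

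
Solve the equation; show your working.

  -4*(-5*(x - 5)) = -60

Step 1. [-4*(-5*(x - 5)) = -60] divide by the outer -4, so div: -5*(x - 5) = 15.
Step 2. [-5*(x - 5) = 15] LHS = -5·(…); ÷-5 both sides ⇒ div: x - 5 = -3.
Step 3. [x - 5 = -3] 5 comes off first (add 5) ⇒ sub: x = 2.

Answer: x ∈ {2}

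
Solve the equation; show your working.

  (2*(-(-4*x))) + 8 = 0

Step 1. [(2*(-(-4*x))) + 8 = 0] common factor 2 (LHS and 0) — divide through. So factor: (-(-4*x)) + 4 = 0.
Step 2. [(-(-4*x)) + 4 = 0] the outer +4 inverts by subtracting 4 ⇒ sub: -(-4*x) = -4.
Step 3. [-(-4*x) = -4] flip signs both sides ⇒ neg: -4*x = 4.
Step 4. [-4*x = 4] divide by the outer -4. So div: x = -1.

Answer: x ∈ {-1}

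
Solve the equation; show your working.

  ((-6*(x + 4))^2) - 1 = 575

Step 1. [((-6*(x + 4))^2) - 1 = 575] add 1: x sits inside (… - 1), so sub: (-6*(x + 4))^2 = 576.
Step 2. [(-6*(x + 4))^2 = 576] 576 ≥ 0, LHS is (·)² — take ±√, so sqrt: -6*(x + 4) = 24 or -24.
Step 3. [-6*(x + 4) = 24 or -24] LHS = -6·(…); ÷-6 both sides ⇒ div: x + 4 = -4 or 4.
Step 4. [x + 4 = -4 or 4] the outer +4 inverts by subtracting 4, so sub: x = -8 or 0.

Answer: x ∈ {-8, 0}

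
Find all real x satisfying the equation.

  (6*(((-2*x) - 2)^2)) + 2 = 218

Step 1. [(6*(((-2*x) - 2)^2)) + 2 = 218] peel the +2: subtract 2 from each side ⇒ sub: 6*(((-2*x) - 2)^2) = 216.
Step 2. [6*(((-2*x) - 2)^2) = 216] 6·(inner) — divide through by 6 ⇒ div: ((-2*x) - 2)^2 = 36.
Step 3. [((-2*x) - 2)^2 = 36] LHS squared, RHS 36 ≥ 0: apply √ (±), so sqrt: (-2*x) - 2 = 6 or -6.
Step 4. [(-2*x) - 2 = 6 or -6] the outer -2 inverts by adding 2, so sub: -2*x = 8 or -4.
Step 5. [-2*x = 8 or -4] divide by the outer -2. So div: x = -4 or 2.

Answer: x ∈ {-4, 2}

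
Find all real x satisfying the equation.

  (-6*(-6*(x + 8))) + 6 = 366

Step 1. [(-6*(-6*(x + 8))) + 6 = 366] common factor -6 (LHS and 366) — divide through ⇒ factor: (-6*(x + 8)) - 1 = -61.
Step 2. [(-6*(x + 8)) - 1 = -61] 1 comes off first (add 1) ⇒ sub: -6*(x + 8) = -60.
Step 3. [-6*(x + 8) = -60] LHS = -6·(…); ÷-6 both sides. So div: x + 8 = 10.
Step 4. [x + 8 = 10] subtract 8: x sits inside (… + 8). So sub: x = 2.

Answer: x ∈ {2}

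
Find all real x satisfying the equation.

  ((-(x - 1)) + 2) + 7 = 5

Step 1. [((-(x - 1)) + 2) + 7 = 5] +7 is outermost — subtract 7 both sides, so sub: (-(x - 1)) + 2 = -2.
Step 2. [(-(x - 1)) + 2 = -2] the outer +2 inverts by subtracting 2, so sub: -(x - 1) = -4.
Step 3. [-(x - 1) = -4] LHS negated; negate both sides, so neg: x - 1 = 4.
Step 4. [x - 1 = 4] add 1: x sits inside (… - 1) ⇒ sub: x = 5.

Answer: x ∈ {5}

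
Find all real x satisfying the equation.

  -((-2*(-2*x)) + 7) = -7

Step 1. [-((-2*(-2*x)) + 7) = -7] leading − — multiply by −1 ⇒ neg: (-2*(-2*x)) + 7 = 7.
Step 2. [(-2*(-2*x)) + 7 = 7] subtract 7: x sits inside (… + 7), so sub: -2*(-2*x) = 0.
Step 3. [-2*(-2*x) = 0] LHS = -2·(…); ÷-2 both sides. So div: -2*x = 0.
Step 4. [-2*x = 0] -2 out front; divide by -2. So div: x = 0.

Answer: x ∈ {0}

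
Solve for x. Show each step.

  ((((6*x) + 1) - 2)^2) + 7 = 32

Step 1. [((((6*x) + 1) - 2)^2) + 7 = 32] subtract 7: x sits inside (… + 7). So sub: (((6*x) + 1) - 2)^2 = 25.
Step 2. [(((6*x) + 1) - 2)^2 = 25] √ both sides: 25 ≥ 0 gives two branches ⇒ sqrt: ((6*x) + 1) - 2 = 5 or -5.
Step 3. [((6*x) + 1) - 2 = 5 or -5] -2 is outermost — add 2 both sides ⇒ sub: (6*x) + 1 = 7 or -3.
Step 4. [(6*x) + 1 = 7 or -3] subtract 1: x sits inside (… + 1). So sub: 6*x = 6 or -4.
Step 5. [6*x = 6 or -4] leading coefficient 6: divide by 6 ⇒ div: x = 1 or -2/3.

Answer: x ∈ {-2/3, 1}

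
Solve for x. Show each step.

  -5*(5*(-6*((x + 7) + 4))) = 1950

Step 1. [-5*(5*(-6*((x + 7) + 4))) = 1950] leading coefficient -5: divide by -5 ⇒ div: 5*(-6*((x + 7) + 4)) = -390.
Step 2. [5*(-6*((x + 7) + 4)) = -390] 5 out front; divide by 5 ⇒ div: -6*((x + 7) + 4) = -78.
Step 3. [-6*((x + 7) + 4) = -78] LHS = -6·(…); ÷-6 both sides, so div: (x + 7) + 4 = 13.
Step 4. [(x + 7) + 4 = 13] the outer +4 inverts by subtracting 4 ⇒ sub: x + 7 = 9.
Step 5. [x + 7 = 9] +7 is outermost — subtract 7 both sides, so sub: x = 2.

Answer: x ∈ {2}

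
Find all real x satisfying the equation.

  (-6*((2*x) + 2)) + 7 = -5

Step 1. [(-6*((2*x) + 2)) + 7 = -5] 7 comes off first (subtract 7). So sub: -6*((2*x) + 2) = -12.
Step 2. [-6*((2*x) + 2) = -12] divide by the outer -6, so div: (2*x) + 2 = 2.
Step 3. [(2*x) + 2 = 2] the outer +2 inverts by subtracting 2. So sub: 2*x = 0.
Step 4. [2*x = 0] LHS = 2·(…); ÷2 both sides, so div: x = 0.

Answer: x ∈ {0}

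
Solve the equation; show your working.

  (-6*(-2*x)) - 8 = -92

Step 1. [(-6*(-2*x)) - 8 = -92] add 8: x sits inside (… - 8). So sub: -6*(-2*x) = -84.
Step 2. [-6*(-2*x) = -84] -6·(inner) — divide through by -6 ⇒ div: -2*x = 14.
Step 3. [-2*x = 14] leading coefficient -2: divide by -2 ⇒ div: x = -7.

Answer: x ∈ {-7}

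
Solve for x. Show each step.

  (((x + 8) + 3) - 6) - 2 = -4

Step 1. [(((x + 8) + 3) - 6) - 2 = -4] -2 is outermost — add 2 both sides ⇒ sub: ((x + 8) + 3) - 6 = -2.
Step 2. [((x + 8) + 3) - 6 = -2] -6 is outermost — add 6 both sides ⇒ sub: (x + 8) + 3 = 4.
Step 3. [(x + 8) + 3 = 4] peel the +3: subtract 3 from each side ⇒ sub: x + 8 = 1.
Step 4. [x + 8 = 1] subtract 8: x sits inside (… + 8) ⇒ sub: x = -7.

Answer: x ∈ {-7}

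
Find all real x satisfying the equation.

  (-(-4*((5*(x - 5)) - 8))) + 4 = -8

Step 1. [(-(-4*((5*(x - 5)) - 8))) + 4 = -8] +4 is outermost — subtract 4 both sides ⇒ sub: -(-4*((5*(x - 5)) - 8)) = -12.
Step 2. [-(-4*((5*(x - 5)) - 8)) = -12] leading − — multiply by −1 ⇒ neg: -4*((5*(x - 5)) - 8) = 12.
Step 3. [-4*((5*(x - 5)) - 8) = 12] divide by the outer -4. So div: (5*(x - 5)) - 8 = -3.
Step 4. [(5*(x - 5)) - 8 = -3] the outer -8 inverts by adding 8, so sub: 5*(x - 5) = 5.
Step 5. [5*(x - 5) = 5] 5 out front; divide by 5 ⇒ div: x - 5 = 1.
Step 6. [x - 5 = 1] the outer -5 inverts by adding 5. So sub: x = 6.

Answer: x ∈ {6}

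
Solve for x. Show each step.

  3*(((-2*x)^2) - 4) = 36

Step 1. [3*(((-2*x)^2) - 4) = 36] divide by the outer 3. So div: ((-2*x)^2) - 4 = 12.
Step 2. [((-2*x)^2) - 4 = 12] add 4: x sits inside (… - 4) ⇒ sub: (-2*x)^2 = 16.
Step 3. [(-2*x)^2 = 16] LHS squared, RHS 16 ≥ 0: apply √ (±), so sqrt: -2*x = 4 or -4.
Step 4. [-2*x = 4 or -4] leading coefficient -2: divide by -2. So div: x = -2 or 2.

Answer: x ∈ {-2, 2}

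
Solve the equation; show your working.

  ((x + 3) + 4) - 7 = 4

Step 1. [((x + 3) + 4) - 7 = 4] 7 comes off first (add 7). So sub: (x + 3) + 4 = 11.
Step 2. [(x + 3) + 4 = 11] the outer +4 inverts by subtracting 4 ⇒ sub: x + 3 = 7.
Step 3. [x + 3 = 7] +3 is outermost — subtract 3 both sides, so sub: x = 4.

Answer: x ∈ {4}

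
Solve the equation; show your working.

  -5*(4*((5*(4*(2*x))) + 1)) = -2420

Step 1. [-5*(4*((5*(4*(2*x))) + 1)) = -2420] -5·(inner) — divide through by -5. So div: 4*((5*(4*(2*x))) + 1) = 484.
Step 2. [4*((5*(4*(2*x))) + 1) = 484] divide by the outer 4. So div: (5*(4*(2*x))) + 1 = 121.
Step 3. [(5*(4*(2*x))) + 1 = 121] the outer +1 inverts by subtracting 1, so sub: 5*(4*(2*x)) = 120.
Step 4. [5*(4*(2*x)) = 120] divide by the outer 5, so div: 4*(2*x) = 24.
Step 5. [4*(2*x) = 24] 4·(inner) — divide through by 4, so div: 2*x = 6.
Step 6. [2*x = 6] 2 out front; divide by 2, so div: x = 3.

Answer: x ∈ {3}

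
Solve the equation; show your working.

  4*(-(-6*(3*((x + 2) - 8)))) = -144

Step 1. [4*(-(-6*(3*((x + 2) - 8)))) = -144] LHS = 4·(…); ÷4 both sides ⇒ div: -(-6*(3*((x + 2) - 8))) = -36.
Step 2. [-(-6*(3*((x + 2) - 8))) = -36] flip signs both sides, so neg: -6*(3*((x + 2) - 8)) = 36.
Step 3. [-6*(3*((x + 2) - 8)) = 36] -6 out front; divide by -6, so div: 3*((x + 2) - 8) = -6.
Step 4. [3*((x + 2) - 8) = -6] leading coefficient 3: divide by 3 ⇒ div: (x + 2) - 8 = -2.
Step 5. [(x + 2) - 8 = -2] add 8: x sits inside (… - 8). So sub: x + 2 = 6.
Step 6. [x + 2 = 6] 2 comes off first (subtract 2), so sub: x = 4.

Answer: x ∈ {4}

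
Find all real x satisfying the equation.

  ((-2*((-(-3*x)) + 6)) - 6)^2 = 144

Step 1. [((-2*((-(-3*x)) + 6)) - 6)^2 = 144] √ both sides: 144 ≥ 0 gives two branches, so sqrt: (-2*((-(-3*x)) + 6)) - 6 = 12 or -12.
Step 2. [(-2*((-(-3*x)) + 6)) - 6 = 12 or -12] common factor -2 (LHS and 12 or -12) — divide through. So factor: ((-(-3*x)) + 6) + 3 = -6 or 6.
Step 3. [((-(-3*x)) + 6) + 3 = -6 or 6] +3 is outermost — subtract 3 both sides, so sub: (-(-3*x)) + 6 = -9 or 3.
Step 4. [(-(-3*x)) + 6 = -9 or 3] the outer +6 inverts by subtracting 6 ⇒ sub: -(-3*x) = -15 or -3.
Step 5. [-(-3*x) = -15 or -3] flip signs both sides. So neg: -3*x = 15 or 3.
Step 6. [-3*x = 15 or 3] divide by the outer -3, so div: x = -5 or -1.

Answer: x ∈ {-5, -1}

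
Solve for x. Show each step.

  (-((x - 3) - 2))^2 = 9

Step 1. [(-((x - 3) - 2))^2 = 9] LHS squared, RHS 9 ≥ 0: apply √ (±) ⇒ sqrt: -((x - 3) - 2) = 3 or -3.
Step 2. [-((x - 3) - 2) = 3 or -3] flip signs both sides, so neg: (x - 3) - 2 = -3 or 3.
Step 3. [(x - 3) - 2 = -3 or 3] peel the -2: add 2 from each side ⇒ sub: x - 3 = -1 or 5.
Step 4. [x - 3 = -1 or 5] add 3: x sits inside (… - 3) ⇒ sub: x = 2 or 8.

Answer: x ∈ {2, 8}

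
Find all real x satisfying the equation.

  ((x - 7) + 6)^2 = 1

Step 1. [((x - 7) + 6)^2 = 1] √ both sides: 1 ≥ 0 gives two branches, so sqrt: (x - 7) + 6 = 1 or -1.
Step 2. [(x - 7) + 6 = 1 or -1] the outer +6 inverts by subtracting 6 ⇒ sub: x - 7 = -5 or -7.
Step 3. [x - 7 = -5 or -7] the outer -7 inverts by adding 7. So sub: x = 2 or 0.

Answer: x ∈ {0, 2}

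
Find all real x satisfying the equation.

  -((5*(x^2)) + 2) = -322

Step 1. [-((5*(x^2)) + 2) = -322] leading − — multiply by −1. So neg: (5*(x^2)) + 2 = 322.
Step 2. [(5*(x^2)) + 2 = 322] peel the +2: subtract 2 from each side. So sub: 5*(x^2) = 320.
Step 3. [5*(x^2) = 320] divide by the outer 5, so div: x^2 = 64.
Step 4. [x^2 = 64] 64 ≥ 0, LHS is (·)² — take ±√ ⇒ sqrt: x = 8 or -8.

Answer: x ∈ {-8, 8}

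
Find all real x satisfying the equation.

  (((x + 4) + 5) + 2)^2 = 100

Step 1. [(((x + 4) + 5) + 2)^2 = 100] 100 ≥ 0, LHS is (·)² — take ±√ ⇒ sqrt: ((x + 4) + 5) + 2 = 10 or -10.
Step 2. [((x + 4) + 5) + 2 = 10 or -10] subtract 2: x sits inside (… + 2), so sub: (x + 4) + 5 = 8 or -12.
Step 3. [(x + 4) + 5 = 8 or -12] +5 is outermost — subtract 5 both sides, so sub: x + 4 = 3 or -17.
Step 4. [x + 4 = 3 or -17] peel the +4: subtract 4 from each side. So sub: x = -1 or -21.

Answer: x ∈ {-21, -1}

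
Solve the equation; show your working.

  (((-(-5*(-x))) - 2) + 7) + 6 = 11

Step 1. [(((-(-5*(-x))) - 2) + 7) + 6 = 11] +6 is outermost — subtract 6 both sides ⇒ sub: ((-(-5*(-x))) - 2) + 7 = 5.
Step 2. [((-(-5*(-x))) - 2) + 7 = 5] subtract 7: x sits inside (… + 7). So sub: (-(-5*(-x))) - 2 = -2.
Step 3. [(-(-5*(-x))) - 2 = -2] add 2: x sits inside (… - 2) ⇒ sub: -(-5*(-x)) = 0.
Step 4. [-(-5*(-x)) = 0] flip signs both sides. So neg: -5*(-x) = 0.
Step 5. [-5*(-x) = 0] -5 out front; divide by -5, so div: -x = 0.
Step 6. [-x = 0] leading − — multiply by −1 ⇒ neg: x = 0.

Answer: x ∈ {0}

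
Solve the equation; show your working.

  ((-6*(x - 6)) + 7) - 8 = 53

Step 1. [((-6*(x - 6)) + 7) - 8 = 53] the outer -8 inverts by adding 8. So sub: (-6*(x - 6)) + 7 = 61.
Step 2. [(-6*(x - 6)) + 7 = 61] peel the +7: subtract 7 from each side. So sub: -6*(x - 6) = 54.
Step 3. [-6*(x - 6) = 54] leading coefficient -6: divide by -6, so div: x - 6 = -9.
Step 4. [x - 6 = -9] the outer -6 inverts by adding 6, so sub: x = -3.

Answer: x ∈ {-3}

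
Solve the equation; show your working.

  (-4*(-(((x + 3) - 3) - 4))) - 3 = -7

Step 1. [(-4*(-(((x + 3) - 3) - 4))) - 3 = -7] 3 comes off first (add 3) ⇒ sub: -4*(-(((x + 3) - 3) - 4)) = -4.
Step 2. [-4*(-(((x + 3) - 3) - 4)) = -4] leading coefficient -4: divide by -4, so div: -(((x + 3) - 3) - 4) = 1.
Step 3. [-(((x + 3) - 3) - 4) = 1] leading − — multiply by −1 ⇒ neg: ((x + 3) - 3) - 4 = -1.
Step 4. [((x + 3) - 3) - 4 = -1] peel the -4: add 4 from each side. So sub: (x + 3) - 3 = 3.
Step 5. [(x + 3) - 3 = 3] the outer -3 inverts by adding 3, so sub: x + 3 = 6.
Step 6. [x + 3 = 6] +3 is outermost — subtract 3 both sides. So sub: x = 3.

Answer: x ∈ {3}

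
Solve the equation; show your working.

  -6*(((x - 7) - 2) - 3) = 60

Step 1. [-6*(((x - 7) - 2) - 3) = 60] -6 out front; divide by -6. So div: ((x - 7) - 2) - 3 = -10.
Step 2. [((x - 7) - 2) - 3 = -10] the outer -3 inverts by adding 3. So sub: (x - 7) - 2 = -7.
Step 3. [(x - 7) - 2 = -7] the outer -2 inverts by adding 2. So sub: x - 7 = -5.
Step 4. [x - 7 = -5] add 7: x sits inside (… - 7). So sub: x = 2.

Answer: x ∈ {2}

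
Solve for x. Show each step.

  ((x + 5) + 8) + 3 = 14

Step 1. [((x + 5) + 8) + 3 = 14] subtract 3: x sits inside (… + 3) ⇒ sub: (x + 5) + 8 = 11.
Step 2. [(x + 5) + 8 = 11] 8 comes off first (subtract 8) ⇒ sub: x + 5 = 3.
Step 3. [x + 5 = 3] subtract 5: x sits inside (… + 5) ⇒ sub: x = -2.

Answer: x ∈ {-2}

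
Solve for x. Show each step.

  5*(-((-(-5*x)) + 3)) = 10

Step 1. [5*(-((-(-5*x)) + 3)) = 10] 5 out front; divide by 5. So div: -((-(-5*x)) + 3) = 2.
Step 2. [-((-(-5*x)) + 3) = 2] flip signs both sides ⇒ neg: (-(-5*x)) + 3 = -2.
Step 3. [(-(-5*x)) + 3 = -2] 3 comes off first (subtract 3). So sub: -(-5*x) = -5.
Step 4. [-(-5*x) = -5] leading − — multiply by −1, so neg: -5*x = 5.
Step 5. [-5*x = 5] -5·(inner) — divide through by -5 ⇒ div: x = -1.

Answer: x ∈ {-1}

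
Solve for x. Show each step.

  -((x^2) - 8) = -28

Step 1. [-((x^2) - 8) = -28] leading − — multiply by −1. So neg: (x^2) - 8 = 28.
Step 2. [(x^2) - 8 = 28] 8 comes off first (add 8). So sub: x^2 = 36.
Step 3. [x^2 = 36] 36 ≥ 0, LHS is (·)² — take ±√ ⇒ sqrt: x = 6 or -6.

Answer: x ∈ {-6, 6}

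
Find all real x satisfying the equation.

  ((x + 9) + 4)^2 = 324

Step 1. [((x + 9) + 4)^2 = 324] LHS squared, RHS 324 ≥ 0: apply √ (±). So sqrt: (x + 9) + 4 = 18 or -18.
Step 2. [(x + 9) + 4 = 18 or -18] the outer +4 inverts by subtracting 4 ⇒ sub: x + 9 = 14 or -22.
Step 3. [x + 9 = 14 or -22] the outer +9 inverts by subtracting 9. So sub: x = 5 or -31.

Answer: x ∈ {-31, 5}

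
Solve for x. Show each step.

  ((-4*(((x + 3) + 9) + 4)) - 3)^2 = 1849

Step 1. [((-4*(((x + 3) + 9) + 4)) - 3)^2 = 1849] LHS squared, RHS 1849 ≥ 0: apply √ (±) ⇒ sqrt: (-4*(((x + 3) + 9) + 4)) - 3 = 43 or -43.
Step 2. [(-4*(((x + 3) + 9) + 4)) - 3 = 43 or -43] the outer -3 inverts by adding 3. So sub: -4*(((x + 3) + 9) + 4) = 46 or -40.
Step 3. [-4*(((x + 3) + 9) + 4) = 46 or -40] LHS = -4·(…); ÷-4 both sides, so div: ((x + 3) + 9) + 4 = -23/2 or 10.
Step 4. [((x + 3) + 9) + 4 = -23/2 or 10] the outer +4 inverts by subtracting 4, so sub: (x + 3) + 9 = -31/2 or 6.
Step 5. [(x + 3) + 9 = -31/2 or 6] the outer +9 inverts by subtracting 9 ⇒ sub: x + 3 = -49/2 or -3.
Step 6. [x + 3 = -49/2 or -3] the outer +3 inverts by subtracting 3. So sub: x = -55/2 or -6.

Answer: x ∈ {-55/2, -6}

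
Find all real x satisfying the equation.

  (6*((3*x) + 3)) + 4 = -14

Step 1. [(6*((3*x) + 3)) + 4 = -14] peel the +4: subtract 4 from each side, so sub: 6*((3*x) + 3) = -18.
Step 2. [6*((3*x) + 3) = -18] 6 out front; divide by 6. So div: (3*x) + 3 = -3.
Step 3. [(3*x) + 3 = -3] 3 | LHS and 3 | -3: pull 3 out, so factor: x + 1 = -1.
Step 4. [x + 1 = -1] +1 is outermost — subtract 1 both sides, so sub: x = -2.

Answer: x ∈ {-2}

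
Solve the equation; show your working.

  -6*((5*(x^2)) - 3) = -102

Step 1. [-6*((5*(x^2)) - 3) = -102] divide by the outer -6, so div: (5*(x^2)) - 3 = 17.
Step 2. [(5*(x^2)) - 3 = 17] add 3: x sits inside (… - 3), so sub: 5*(x^2) = 20.
Step 3. [5*(x^2) = 20] 5·(inner) — divide through by 5. So div: x^2 = 4.
Step 4. [x^2 = 4] √ both sides: 4 ≥ 0 gives two branches. So sqrt: x = 2 or -2.

Answer: x ∈ {-2, 2}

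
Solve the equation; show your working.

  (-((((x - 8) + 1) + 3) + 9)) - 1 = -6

Step 1. [(-((((x - 8) + 1) + 3) + 9)) - 1 = -6] peel the -1: add 1 from each side ⇒ sub: -((((x - 8) + 1) + 3) + 9) = -5.
Step 2. [-((((x - 8) + 1) + 3) + 9) = -5] flip signs both sides ⇒ neg: (((x - 8) + 1) + 3) + 9 = 5.
Step 3. [(((x - 8) + 1) + 3) + 9 = 5] 9 comes off first (subtract 9), so sub: ((x - 8) + 1) + 3 = -4.
Step 4. [((x - 8) + 1) + 3 = -4] subtract 3: x sits inside (… + 3). So sub: (x - 8) + 1 = -7.
Step 5. [(x - 8) + 1 = -7] the outer +1 inverts by subtracting 1, so sub: x - 8 = -8.
Step 6. [x - 8 = -8] peel the -8: add 8 from each side, so sub: x = 0.

Answer: x ∈ {0}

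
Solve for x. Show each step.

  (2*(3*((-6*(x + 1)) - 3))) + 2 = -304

Step 1. [(2*(3*((-6*(x + 1)) - 3))) + 2 = -304] peel the +2: subtract 2 from each side ⇒ sub: 2*(3*((-6*(x + 1)) - 3)) = -306.
Step 2. [2*(3*((-6*(x + 1)) - 3)) = -306] 2 out front; divide by 2 ⇒ div: 3*((-6*(x + 1)) - 3) = -153.
Step 3. [3*((-6*(x + 1)) - 3) = -153] LHS = 3·(…); ÷3 both sides ⇒ div: (-6*(x + 1)) - 3 = -51.
Step 4. [(-6*(x + 1)) - 3 = -51] 3 comes off first (add 3). So sub: -6*(x + 1) = -48.
Step 5. [-6*(x + 1) = -48] -6 out front; divide by -6, so div: x + 1 = 8.
Step 6. [x + 1 = 8] 1 comes off first (subtract 1). So sub: x = 7.

Answer: x ∈ {7}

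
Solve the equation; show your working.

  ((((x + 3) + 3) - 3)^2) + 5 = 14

Step 1. [((((x + 3) + 3) - 3)^2) + 5 = 14] 5 comes off first (subtract 5). So sub: (((x + 3) + 3) - 3)^2 = 9.
Step 2. [(((x + 3) + 3) - 3)^2 = 9] 9 ≥ 0, LHS is (·)² — take ±√ ⇒ sqrt: ((x + 3) + 3) - 3 = 3 or -3.
Step 3. [((x + 3) + 3) - 3 = 3 or -3] 3 comes off first (add 3) ⇒ sub: (x + 3) + 3 = 6 or 0.
Step 4. [(x + 3) + 3 = 6 or 0] +3 is outermost — subtract 3 both sides ⇒ sub: x + 3 = 3 or -3.
Step 5. [x + 3 = 3 or -3] subtract 3: x sits inside (… + 3) ⇒ sub: x = 0 or -6.

Answer: x ∈ {-6, 0}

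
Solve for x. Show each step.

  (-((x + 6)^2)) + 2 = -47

Step 1. [(-((x + 6)^2)) + 2 = -47] +2 is outermost — subtract 2 both sides. So sub: -((x + 6)^2) = -49.
Step 2. [-((x + 6)^2) = -49] flip signs both sides, so neg: (x + 6)^2 = 49.
Step 3. [(x + 6)^2 = 49] √ both sides: 49 ≥ 0 gives two branches, so sqrt: x + 6 = 7 or -7.
Step 4. [x + 6 = 7 or -7] the outer +6 inverts by subtracting 6. So sub: x = 1 or -13.

Answer: x ∈ {-13, 1}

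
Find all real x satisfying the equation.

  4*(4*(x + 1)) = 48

Step 1. [4*(4*(x + 1)) = 48] 4·(inner) — divide through by 4 ⇒ div: 4*(x + 1) = 12.
Step 2. [4*(x + 1) = 12] divide by the outer 4, so div: x + 1 = 3.
Step 3. [x + 1 = 3] peel the +1: subtract 1 from each side. So sub: x = 2.

Answer: x ∈ {2}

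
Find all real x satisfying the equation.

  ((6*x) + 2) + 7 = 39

Step 1. [((6*x) + 2) + 7 = 39] 7 comes off first (subtract 7). So sub: (6*x) + 2 = 32.
Step 2. [(6*x) + 2 = 32] peel the +2: subtract 2 from each side ⇒ sub: 6*x = 30.
Step 3. [6*x = 30] 6·(inner) — divide through by 6 ⇒ div: x = 5.

Answer: x ∈ {5}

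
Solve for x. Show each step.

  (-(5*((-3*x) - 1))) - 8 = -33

Step 1. [(-(5*((-3*x) - 1))) - 8 = -33] -8 is outermost — add 8 both sides ⇒ sub: -(5*((-3*x) - 1)) = -25.
Step 2. [-(5*((-3*x) - 1)) = -25] leading − — multiply by −1. So neg: 5*((-3*x) - 1) = 25.
Step 3. [5*((-3*x) - 1) = 25] divide by the outer 5, so div: (-3*x) - 1 = 5.
Step 4. [(-3*x) - 1 = 5] the outer -1 inverts by adding 1, so sub: -3*x = 6.
Step 5. [-3*x = 6] divide by the outer -3. So div: x = -2.

Answer: x ∈ {-2}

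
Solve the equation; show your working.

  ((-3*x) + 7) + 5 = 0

Step 1. [((-3*x) + 7) + 5 = 0] peel the +5: subtract 5 from each side ⇒ sub: (-3*x) + 7 = -5.
Step 2. [(-3*x) + 7 = -5] 7 comes off first (subtract 7), so sub: -3*x = -12.
Step 3. [-3*x = -12] -3·(inner) — divide through by -3, so div: x = 4.

Answer: x ∈ {4}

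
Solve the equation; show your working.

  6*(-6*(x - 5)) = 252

Step 1. [6*(-6*(x - 5)) = 252] divide by the outer 6, so div: -6*(x - 5) = 42.
Step 2. [-6*(x - 5) = 42] divide by the outer -6. So div: x - 5 = -7.
Step 3. [x - 5 = -7] -5 is outermost — add 5 both sides ⇒ sub: x = -2.

Answer: x ∈ {-2}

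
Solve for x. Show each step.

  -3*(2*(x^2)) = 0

Step 1. [-3*(2*(x^2)) = 0] LHS = -3·(…); ÷-3 both sides, so div: 2*(x^2) = 0.
Step 2. [2*(x^2) = 0] LHS = 2·(…); ÷2 both sides, so div: x^2 = 0.
Step 3. [x^2 = 0] LHS squared, RHS 0 ≥ 0: apply √ (±) ⇒ sqrt: x = 0.

Answer: x ∈ {0}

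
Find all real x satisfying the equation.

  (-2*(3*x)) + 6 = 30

Step 1. [(-2*(3*x)) + 6 = 30] -2 | LHS and -2 | 30: pull -2 out ⇒ factor: (3*x) - 3 = -15.
Step 2. [(3*x) - 3 = -15] 3 | LHS and 3 | -15: pull 3 out ⇒ factor: x - 1 = -5.
Step 3. [x - 1 = -5] 1 comes off first (add 1), so sub: x = -4.

Answer: x ∈ {-4}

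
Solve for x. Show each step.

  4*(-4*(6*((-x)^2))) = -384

Step 1. [4*(-4*(6*((-x)^2))) = -384] leading coefficient 4: divide by 4. So div: -4*(6*((-x)^2)) = -96.
Step 2. [-4*(6*((-x)^2)) = -96] divide by the outer -4. So div: 6*((-x)^2) = 24.
Step 3. [6*((-x)^2) = 24] 6 out front; divide by 6 ⇒ div: (-x)^2 = 4.
Step 4. [(-x)^2 = 4] √ both sides: 4 ≥ 0 gives two branches. So sqrt: -x = 2 or -2.
Step 5. [-x = 2 or -2] LHS negated; negate both sides, so neg: x = -2 or 2.

Answer: x ∈ {-2, 2}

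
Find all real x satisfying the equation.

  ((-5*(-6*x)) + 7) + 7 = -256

Step 1. [((-5*(-6*x)) + 7) + 7 = -256] +7 is outermost — subtract 7 both sides ⇒ sub: (-5*(-6*x)) + 7 = -263.
Step 2. [(-5*(-6*x)) + 7 = -263] +7 is outermost — subtract 7 both sides ⇒ sub: -5*(-6*x) = -270.
Step 3. [-5*(-6*x) = -270] divide by the outer -5, so div: -6*x = 54.
Step 4. [-6*x = 54] leading coefficient -6: divide by -6 ⇒ div: x = -9.

Answer: x ∈ {-9}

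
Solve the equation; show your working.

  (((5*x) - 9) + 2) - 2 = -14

Step 1. [(((5*x) - 9) + 2) - 2 = -14] peel the -2: add 2 from each side. So sub: ((5*x) - 9) + 2 = -12.
Step 2. [((5*x) - 9) + 2 = -12] 2 comes off first (subtract 2). So sub: (5*x) - 9 = -14.
Step 3. [(5*x) - 9 = -14] -9 is outermost — add 9 both sides, so sub: 5*x = -5.
Step 4. [5*x = -5] 5 out front; divide by 5, so div: x = -1.

Answer: x ∈ {-1}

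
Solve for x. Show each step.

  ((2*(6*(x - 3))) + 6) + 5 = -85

Step 1. [((2*(6*(x - 3))) + 6) + 5 = -85] +5 is outermost — subtract 5 both sides ⇒ sub: (2*(6*(x - 3))) + 6 = -90.
Step 2. [(2*(6*(x - 3))) + 6 = -90] 2 | LHS and 2 | -90: pull 2 out, so factor: (6*(x - 3)) + 3 = -45.
Step 3. [(6*(x - 3)) + 3 = -45] subtract 3: x sits inside (… + 3) ⇒ sub: 6*(x - 3) = -48.
Step 4. [6*(x - 3) = -48] 6 out front; divide by 6, so div: x - 3 = -8.
Step 5. [x - 3 = -8] -3 is outermost — add 3 both sides, so sub: x = -5.

Answer: x ∈ {-5}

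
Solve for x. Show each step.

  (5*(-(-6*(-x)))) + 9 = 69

Step 1. [(5*(-(-6*(-x)))) + 9 = 69] peel the +9: subtract 9 from each side. So sub: 5*(-(-6*(-x))) = 60.
Step 2. [5*(-(-6*(-x))) = 60] LHS = 5·(…); ÷5 both sides ⇒ div: -(-6*(-x)) = 12.
Step 3. [-(-6*(-x)) = 12] flip signs both sides, so neg: -6*(-x) = -12.
Step 4. [-6*(-x) = -12] divide by the outer -6 ⇒ div: -x = 2.
Step 5. [-x = 2] LHS negated; negate both sides, so neg: x = -2.

Answer: x ∈ {-2}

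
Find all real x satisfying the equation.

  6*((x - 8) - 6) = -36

Step 1. [6*((x - 8) - 6) = -36] 6·(inner) — divide through by 6 ⇒ div: (x - 8) - 6 = -6.
Step 2. [(x - 8) - 6 = -6] the outer -6 inverts by adding 6 ⇒ sub: x - 8 = 0.
Step 3. [x - 8 = 0] 8 comes off first (add 8) ⇒ sub: x = 8.

Answer: x ∈ {8}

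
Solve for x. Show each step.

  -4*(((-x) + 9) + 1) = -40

Step 1. [-4*(((-x) + 9) + 1) = -40] -4 out front; divide by -4, so div: ((-x) + 9) + 1 = 10.
Step 2. [((-x) + 9) + 1 = 10] subtract 1: x sits inside (… + 1), so sub: (-x) + 9 = 9.
Step 3. [(-x) + 9 = 9] the outer +9 inverts by subtracting 9 ⇒ sub: -x = 0.
Step 4. [-x = 0] leading − — multiply by −1, so neg: x = 0.

Answer: x ∈ {0}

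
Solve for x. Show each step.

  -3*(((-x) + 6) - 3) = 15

Step 1. [-3*(((-x) + 6) - 3) = 15] LHS = -3·(…); ÷-3 both sides. So div: ((-x) + 6) - 3 = -5.
Step 2. [((-x) + 6) - 3 = -5] peel the -3: add 3 from each side, so sub: (-x) + 6 = -2.
Step 3. [(-x) + 6 = -2] peel the +6: subtract 6 from each side, so sub: -x = -8.
Step 4. [-x = -8] LHS negated; negate both sides ⇒ neg: x = 8.

Answer: x ∈ {8}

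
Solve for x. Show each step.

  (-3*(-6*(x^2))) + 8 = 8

Step 1. [(-3*(-6*(x^2))) + 8 = 8] subtract 8: x sits inside (… + 8) ⇒ sub: -3*(-6*(x^2)) = 0.
Step 2. [-3*(-6*(x^2)) = 0] leading coefficient -3: divide by -3, so div: -6*(x^2) = 0.
Step 3. [-6*(x^2) = 0] leading coefficient -6: divide by -6, so div: x^2 = 0.
Step 4. [x^2 = 0] LHS squared, RHS 0 ≥ 0: apply √ (±) ⇒ sqrt: x = 0.

Answer: x ∈ {0}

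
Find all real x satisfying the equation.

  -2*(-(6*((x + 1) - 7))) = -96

Step 1. [-2*(-(6*((x + 1) - 7))) = -96] divide by the outer -2 ⇒ div: -(6*((x + 1) - 7)) = 48.
Step 2. [-(6*((x + 1) - 7)) = 48] flip signs both sides. So neg: 6*((x + 1) - 7) = -48.
Step 3. [6*((x + 1) - 7) = -48] 6 out front; divide by 6, so div: (x + 1) - 7 = -8.
Step 4. [(x + 1) - 7 = -8] peel the -7: add 7 from each side. So sub: x + 1 = -1.
Step 5. [x + 1 = -1] +1 is outermost — subtract 1 both sides, so sub: x = -2.

Answer: x ∈ {-2}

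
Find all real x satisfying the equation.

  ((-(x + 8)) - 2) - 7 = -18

Step 1. [((-(x + 8)) - 2) - 7 = -18] add 7: x sits inside (… - 7) ⇒ sub: (-(x + 8)) - 2 = -11.
Step 2. [(-(x + 8)) - 2 = -11] peel the -2: add 2 from each side ⇒ sub: -(x + 8) = -9.
Step 3. [-(x + 8) = -9] LHS negated; negate both sides ⇒ neg: x + 8 = 9.
Step 4. [x + 8 = 9] peel the +8: subtract 8 from each side, so sub: x = 1.

Answer: x ∈ {1}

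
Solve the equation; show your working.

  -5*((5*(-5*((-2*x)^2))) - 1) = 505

Step 1. [-5*((5*(-5*((-2*x)^2))) - 1) = 505] LHS = -5·(…); ÷-5 both sides, so div: (5*(-5*((-2*x)^2))) - 1 = -101.
Step 2. [(5*(-5*((-2*x)^2))) - 1 = -101] add 1: x sits inside (… - 1). So sub: 5*(-5*((-2*x)^2)) = -100.
Step 3. [5*(-5*((-2*x)^2)) = -100] 5 out front; divide by 5. So div: -5*((-2*x)^2) = -20.
Step 4. [-5*((-2*x)^2) = -20] -5 out front; divide by -5, so div: (-2*x)^2 = 4.
Step 5. [(-2*x)^2 = 4] √ both sides: 4 ≥ 0 gives two branches. So sqrt: -2*x = 2 or -2.
Step 6. [-2*x = 2 or -2] LHS = -2·(…); ÷-2 both sides ⇒ div: x = -1 or 1.

Answer: x ∈ {-1, 1}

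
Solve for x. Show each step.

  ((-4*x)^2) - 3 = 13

Step 1. [((-4*x)^2) - 3 = 13] add 3: x sits inside (… - 3). So sub: (-4*x)^2 = 16.
Step 2. [(-4*x)^2 = 16] √ both sides: 16 ≥ 0 gives two branches, so sqrt: -4*x = 4 or -4.
Step 3. [-4*x = 4 or -4] leading coefficient -4: divide by -4. So div: x = -1 or 1.

Answer: x ∈ {-1, 1}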